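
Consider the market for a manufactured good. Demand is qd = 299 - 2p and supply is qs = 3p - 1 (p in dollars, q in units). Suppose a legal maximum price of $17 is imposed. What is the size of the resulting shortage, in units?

215

In a free market, 299 - 2p = 3p - 1 gives the equilibrium p* = 60, q* = 179.
The ceiling of 17 is below the equilibrium price 60, so it binds.
At p = 17: qd = 299 - 2·17 = 265 and qs = 3·17 - 1 = 50.
Shortage = qd - qs = 265 - 50 = 215.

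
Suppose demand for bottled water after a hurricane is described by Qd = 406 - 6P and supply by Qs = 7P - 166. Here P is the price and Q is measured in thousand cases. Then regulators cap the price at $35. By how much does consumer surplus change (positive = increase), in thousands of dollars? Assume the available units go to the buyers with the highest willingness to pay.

380.25

Without the control the market clears where 406 - 6P = 7P - 166, i.e. P* = 44 and Q* = 142.
The ceiling of 35 is below the equilibrium price 44, so it binds.
At P = 35: Qd = 406 - 6·35 = 196 and Qs = 7·35 - 166 = 79.
Consumer surplus without the control is ½ · (203/3 - 44) · 142 = 5041/3.
With the ceiling, 79 units are sold at 35 (assume they go to the highest-value buyers). The demand price at Q = 79 is 54.5, so CS = ½ · [(203/3 - 35) + (54.5 - 35)] · 79 = 24727/12.
Change in consumer surplus = 24727/12 - 5041/3 = 380.25.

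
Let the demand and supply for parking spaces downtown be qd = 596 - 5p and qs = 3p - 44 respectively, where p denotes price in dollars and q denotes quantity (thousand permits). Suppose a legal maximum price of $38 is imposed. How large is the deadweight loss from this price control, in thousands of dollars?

4233.6

Without the control the market clears where 596 - 5p = 3p - 44, i.e. p* = 80 and q* = 196.
Because the ceiling (38) lies below the market-clearing price, it is binding.
At p = 38: qd = 596 - 5·38 = 406 and qs = 3·38 - 44 = 70.
Quantity traded falls to 70. At q = 70 the demand price is (596 - 70)/5 = 105.2 and the supply price is (44 + 70)/3 = 38.
Deadweight loss = ½ · (105.2 - 38) · (196 - 70) = ½ · 67.2 · 126 = 4233.6.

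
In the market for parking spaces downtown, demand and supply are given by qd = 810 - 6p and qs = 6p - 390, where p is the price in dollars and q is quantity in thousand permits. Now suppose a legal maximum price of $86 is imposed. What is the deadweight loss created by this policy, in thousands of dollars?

Without the control the market clears where 810 - 6p = 6p - 390, i.e. p* = 100 and q* = 210.
Since 86 < 100, the ceiling is binding.
At p = 86: qd = 810 - 6·86 = 294 and qs = 6·86 - 390 = 126.
Quantity traded falls to 126. At q = 126 the demand price is (810 - 126)/6 = 114 and the supply price is (390 + 126)/6 = 86.
Deadweight loss = ½ · (114 - 86) · (210 - 126) = ½ · 28 · 84 = 1176.

1176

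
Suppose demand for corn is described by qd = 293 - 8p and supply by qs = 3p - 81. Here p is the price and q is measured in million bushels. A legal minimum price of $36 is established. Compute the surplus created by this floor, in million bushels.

In a free market, 293 - 8p = 3p - 81 gives the equilibrium p* = 34, q* = 21.
Since 36 > 34, the floor is binding.
At p = 36: qd = 293 - 8·36 = 5 and qs = 3·36 - 81 = 27.
Surplus = qs - qd = 27 - 5 = 22.

22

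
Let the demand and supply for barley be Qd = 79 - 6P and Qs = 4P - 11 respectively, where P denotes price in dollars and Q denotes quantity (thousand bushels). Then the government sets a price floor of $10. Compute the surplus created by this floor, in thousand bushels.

Equilibrium: 79 - 6P = 4P - 11, so 90 = 10P and P* = 9, Q* = 25.
The floor of 10 is above the equilibrium price 9, so it binds.
At P = 10: Qd = 79 - 6·10 = 19 and Qs = 4·10 - 11 = 29.
Surplus = Qs - Qd = 29 - 19 = 10.

10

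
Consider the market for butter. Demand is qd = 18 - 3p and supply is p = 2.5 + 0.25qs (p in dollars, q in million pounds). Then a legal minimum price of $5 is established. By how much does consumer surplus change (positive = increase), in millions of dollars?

Rearranging supply gives qs = 4p - 10. In a free market, 18 - 3p = 4p - 10 gives the equilibrium p* = 4, q* = 6.
Since 5 > 4, the floor is binding.
At p = 5: qd = 18 - 3·5 = 3 and qs = 4·5 - 10 = 10.
Consumer surplus without the control is ½ · (6 - 4) · 6 = 6.
With the floor, consumers buy 3 units at 5, so CS = ½ · (6 - 5) · 3 = 1.5.
Change in consumer surplus = 1.5 - 6 = -4.5.

-4.5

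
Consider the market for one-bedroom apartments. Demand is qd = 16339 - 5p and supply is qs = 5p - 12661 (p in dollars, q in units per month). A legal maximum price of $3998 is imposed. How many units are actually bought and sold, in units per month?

1839

Without the control the market clears where 16339 - 5p = 5p - 12661, i.e. p* = 2900 and q* = 1839.
The ceiling of 3998 is above the equilibrium price 2900, so it is not binding; the market clears at p* = 2900, q* = 1839.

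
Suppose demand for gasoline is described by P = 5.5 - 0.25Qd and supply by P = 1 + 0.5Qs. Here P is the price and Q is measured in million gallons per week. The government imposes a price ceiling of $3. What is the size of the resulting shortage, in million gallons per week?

6

Rearranging demand gives Qd = 22 - 4P; rearranging supply gives Qs = 2P - 2. Setting quantity demanded equal to quantity supplied, 22 - 4P = 2P - 2, gives P* = 4 and Q* = 6.
Since 3 < 4, the ceiling is binding.
At P = 3: Qd = 22 - 4·3 = 10 and Qs = 2·3 - 2 = 4.
Shortage = Qd - Qs = 10 - 4 = 6.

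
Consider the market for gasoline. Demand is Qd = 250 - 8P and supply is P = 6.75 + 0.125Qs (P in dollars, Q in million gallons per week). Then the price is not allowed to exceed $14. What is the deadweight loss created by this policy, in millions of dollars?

Rearranging supply gives Qs = 8P - 54. Equilibrium: 250 - 8P = 8P - 54, so 304 = 16P and P* = 19, Q* = 98.
Because the ceiling (14) lies below the market-clearing price, it is binding.
At P = 14: Qd = 250 - 8·14 = 138 and Qs = 8·14 - 54 = 58.
Quantity traded falls to 58. At Q = 58 the demand price is (250 - 58)/8 = 24 and the supply price is (54 + 58)/8 = 14.
Deadweight loss = ½ · (24 - 14) · (98 - 58) = ½ · 10 · 40 = 200.

200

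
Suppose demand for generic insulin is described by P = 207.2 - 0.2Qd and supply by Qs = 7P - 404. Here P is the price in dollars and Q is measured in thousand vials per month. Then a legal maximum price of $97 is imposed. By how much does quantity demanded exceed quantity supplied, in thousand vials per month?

Rearranging demand gives Qd = 1036 - 5P. Setting quantity demanded equal to quantity supplied, 1036 - 5P = 7P - 404, gives P* = 120 and Q* = 436.
The ceiling of 97 is below the equilibrium price 120, so it binds.
At P = 97: Qd = 1036 - 5·97 = 551 and Qs = 7·97 - 404 = 275.
Shortage = Qd - Qs = 551 - 275 = 276.

276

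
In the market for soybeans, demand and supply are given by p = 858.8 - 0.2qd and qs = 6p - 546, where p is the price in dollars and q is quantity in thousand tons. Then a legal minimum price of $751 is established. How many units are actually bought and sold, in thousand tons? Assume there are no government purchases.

Rearranging demand gives qd = 4294 - 5p. Equilibrium: 4294 - 5p = 6p - 546, so 4840 = 11p and p* = 440, q* = 2094.
The floor of 751 is above the equilibrium price 440, so it binds.
At p = 751: qd = 4294 - 5·751 = 539 and qs = 6·751 - 546 = 3960.
The quantity actually transacted is the short side, demand: 539.

539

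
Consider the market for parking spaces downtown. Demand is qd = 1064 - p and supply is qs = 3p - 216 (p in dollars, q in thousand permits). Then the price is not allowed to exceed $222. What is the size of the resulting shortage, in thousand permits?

Setting quantity demanded equal to quantity supplied, 1064 - p = 3p - 216, gives p* = 320 and q* = 744.
The ceiling of 222 is below the equilibrium price 320, so it binds.
At p = 222: qd = 1064 - 222 = 842 and qs = 3·222 - 216 = 450.
Shortage = qd - qs = 842 - 450 = 392.

392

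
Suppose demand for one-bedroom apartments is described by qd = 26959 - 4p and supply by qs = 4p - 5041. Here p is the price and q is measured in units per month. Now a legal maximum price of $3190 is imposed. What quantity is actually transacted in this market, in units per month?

7719

Without the control the market clears where 26959 - 4p = 4p - 5041, i.e. p* = 4000 and q* = 10959.
The ceiling of 3190 is below the equilibrium price 4000, so it binds.
At p = 3190: qd = 26959 - 4·3190 = 14199 and qs = 4·3190 - 5041 = 7719.
The quantity actually transacted is the short side, supply: 7719.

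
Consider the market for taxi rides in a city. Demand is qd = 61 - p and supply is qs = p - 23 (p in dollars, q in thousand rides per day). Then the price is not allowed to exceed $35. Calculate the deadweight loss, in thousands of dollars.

In a free market, 61 - p = p - 23 gives the equilibrium p* = 42, q* = 19.
The ceiling of 35 is below the equilibrium price 42, so it binds.
At p = 35: qd = 61 - 35 = 26 and qs = 35 - 23 = 12.
Quantity traded falls to 12. At q = 12 the demand price is 61 - 12 = 49 and the supply price is 23 + 12 = 35.
Deadweight loss = ½ · (49 - 35) · (19 - 12) = ½ · 14 · 7 = 49.

49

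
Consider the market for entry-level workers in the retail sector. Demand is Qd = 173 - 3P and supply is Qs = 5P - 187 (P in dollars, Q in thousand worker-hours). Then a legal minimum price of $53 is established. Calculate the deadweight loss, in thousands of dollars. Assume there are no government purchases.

153.6

Equilibrium: 173 - 3P = 5P - 187, so 360 = 8P and P* = 45, Q* = 38.
The floor of 53 is above the equilibrium price 45, so it binds.
At P = 53: Qd = 173 - 3·53 = 14 and Qs = 5·53 - 187 = 78.
Quantity traded falls to 14. At Q = 14 the demand price is (173 - 14)/3 = 53 and the supply price is (187 + 14)/5 = 40.2.
Deadweight loss = ½ · (53 - 40.2) · (38 - 14) = ½ · 12.8 · 24 = 153.6.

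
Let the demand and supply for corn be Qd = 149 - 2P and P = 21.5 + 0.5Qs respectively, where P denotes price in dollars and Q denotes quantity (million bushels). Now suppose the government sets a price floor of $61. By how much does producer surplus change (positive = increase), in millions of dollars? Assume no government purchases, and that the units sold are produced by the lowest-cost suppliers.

182

Rearranging supply gives Qs = 2P - 43. Without the control the market clears where 149 - 2P = 2P - 43, i.e. P* = 48 and Q* = 53.
Because the floor (61) lies above the market-clearing price, it is binding.
At P = 61: Qd = 149 - 2·61 = 27 and Qs = 2·61 - 43 = 79.
Producer surplus without the control is ½ · (48 - 21.5) · 53 = 702.25.
With the floor, 27 units are sold at 61. The supply price at Q = 27 is 35, so PS = ½ · [(61 - 21.5) + (61 - 35)] · 27 = 884.25.
Change in producer surplus = 884.25 - 702.25 = 182.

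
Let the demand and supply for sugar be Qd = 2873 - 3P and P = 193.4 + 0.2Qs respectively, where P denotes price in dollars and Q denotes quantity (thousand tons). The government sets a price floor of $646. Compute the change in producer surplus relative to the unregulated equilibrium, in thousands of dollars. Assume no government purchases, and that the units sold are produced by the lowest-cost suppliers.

Rearranging supply gives Qs = 5P - 967. Without the control the market clears where 2873 - 3P = 5P - 967, i.e. P* = 480 and Q* = 1433.
The floor of 646 is above the equilibrium price 480, so it binds.
At P = 646: Qd = 2873 - 3·646 = 935 and Qs = 5·646 - 967 = 2263.
Producer surplus without the control is ½ · (480 - 193.4) · 1433 = 205348.9.
With the floor, 935 units are sold at 646. The supply price at Q = 935 is 380.4, so PS = ½ · [(646 - 193.4) + (646 - 380.4)] · 935 = 335758.5.
Change in producer surplus = 335758.5 - 205348.9 = 130409.6.

130409.6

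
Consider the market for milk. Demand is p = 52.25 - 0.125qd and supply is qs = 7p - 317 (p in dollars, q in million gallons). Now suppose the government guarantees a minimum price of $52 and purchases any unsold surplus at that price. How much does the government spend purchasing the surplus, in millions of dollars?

2340

Rearranging demand gives qd = 418 - 8p. Equilibrium: 418 - 8p = 7p - 317, so 735 = 15p and p* = 49, q* = 26.
The floor of 52 is above the equilibrium price 49, so it binds.
At p = 52: qd = 418 - 8·52 = 2 and qs = 7·52 - 317 = 47.
Surplus = qs - qd = 45.
Government expenditure = surplus × support price = 45 × 52 = 2340.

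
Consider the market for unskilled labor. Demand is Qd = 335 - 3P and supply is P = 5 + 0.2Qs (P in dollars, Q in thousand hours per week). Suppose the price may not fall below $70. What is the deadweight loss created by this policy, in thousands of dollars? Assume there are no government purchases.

1500

Rearranging supply gives Qs = 5P - 25. Setting quantity demanded equal to quantity supplied, 335 - 3P = 5P - 25, gives P* = 45 and Q* = 200.
Because the floor (70) lies above the market-clearing price, it is binding.
At P = 70: Qd = 335 - 3·70 = 125 and Qs = 5·70 - 25 = 325.
Quantity traded falls to 125. At Q = 125 the demand price is (335 - 125)/3 = 70 and the supply price is (25 + 125)/5 = 30.
Deadweight loss = ½ · (70 - 30) · (200 - 125) = ½ · 40 · 75 = 1500.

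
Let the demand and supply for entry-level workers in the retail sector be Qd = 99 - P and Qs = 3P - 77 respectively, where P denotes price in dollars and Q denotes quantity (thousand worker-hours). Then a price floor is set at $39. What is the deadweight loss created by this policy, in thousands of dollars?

0

Equilibrium: 99 - P = 3P - 77, so 176 = 4P and P* = 44, Q* = 55.
Since 39 is below P* = 44, the floor does not bind and the free-market outcome prevails.
Since the control does not bind, no trades are prevented and deadweight loss is zero.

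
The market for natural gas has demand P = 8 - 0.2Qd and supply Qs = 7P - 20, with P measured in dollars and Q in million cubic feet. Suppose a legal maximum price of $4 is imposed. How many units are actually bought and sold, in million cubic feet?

Rearranging demand gives Qd = 40 - 5P. In a free market, 40 - 5P = 7P - 20 gives the equilibrium P* = 5, Q* = 15.
Because the ceiling (4) lies below the market-clearing price, it is binding.
At P = 4: Qd = 40 - 5·4 = 20 and Qs = 7·4 - 20 = 8.
The quantity actually transacted is the short side, supply: 8.

8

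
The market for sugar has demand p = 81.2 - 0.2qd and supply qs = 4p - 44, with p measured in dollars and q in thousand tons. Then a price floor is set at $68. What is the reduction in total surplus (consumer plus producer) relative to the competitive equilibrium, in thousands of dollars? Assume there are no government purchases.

Rearranging demand gives qd = 406 - 5p. Without the control the market clears where 406 - 5p = 4p - 44, i.e. p* = 50 and q* = 156.
Since 68 > 50, the floor is binding.
At p = 68: qd = 406 - 5·68 = 66 and qs = 4·68 - 44 = 228.
Quantity traded falls to 66. At q = 66 the demand price is (406 - 66)/5 = 68 and the supply price is (44 + 66)/4 = 27.5.
Deadweight loss = ½ · (68 - 27.5) · (156 - 66) = ½ · 40.5 · 90 = 1822.5.

1822.5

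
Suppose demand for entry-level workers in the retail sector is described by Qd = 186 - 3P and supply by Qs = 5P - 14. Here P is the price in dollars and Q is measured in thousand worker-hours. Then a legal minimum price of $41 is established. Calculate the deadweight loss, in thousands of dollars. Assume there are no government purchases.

Without the control the market clears where 186 - 3P = 5P - 14, i.e. P* = 25 and Q* = 111.
The floor of 41 is above the equilibrium price 25, so it binds.
At P = 41: Qd = 186 - 3·41 = 63 and Qs = 5·41 - 14 = 191.
Quantity traded falls to 63. At Q = 63 the demand price is (186 - 63)/3 = 41 and the supply price is (14 + 63)/5 = 15.4.
Deadweight loss = ½ · (41 - 15.4) · (111 - 63) = ½ · 25.6 · 48 = 614.4.

614.4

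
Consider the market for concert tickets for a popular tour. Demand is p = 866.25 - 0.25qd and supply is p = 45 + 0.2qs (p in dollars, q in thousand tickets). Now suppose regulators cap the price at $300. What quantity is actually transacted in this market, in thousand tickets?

1275

Rearranging demand gives qd = 3465 - 4p; rearranging supply gives qs = 5p - 225. Setting quantity demanded equal to quantity supplied, 3465 - 4p = 5p - 225, gives p* = 410 and q* = 1825.
The ceiling of 300 is below the equilibrium price 410, so it binds.
At p = 300: qd = 3465 - 4·300 = 2265 and qs = 5·300 - 225 = 1275.
The quantity actually transacted is the short side, supply: 1275.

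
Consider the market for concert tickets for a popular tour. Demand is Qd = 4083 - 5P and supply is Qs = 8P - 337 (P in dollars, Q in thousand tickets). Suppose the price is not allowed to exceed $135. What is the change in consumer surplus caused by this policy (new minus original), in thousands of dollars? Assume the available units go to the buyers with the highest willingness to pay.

Equilibrium: 4083 - 5P = 8P - 337, so 4420 = 13P and P* = 340, Q* = 2383.
The ceiling of 135 is below the equilibrium price 340, so it binds.
At P = 135: Qd = 4083 - 5·135 = 3408 and Qs = 8·135 - 337 = 743.
Consumer surplus without the control is ½ · (816.6 - 340) · 2383 = 567868.9.
With the ceiling, 743 units are sold at 135 (assume they go to the highest-value buyers). The demand price at Q = 743 is 668, so CS = ½ · [(816.6 - 135) + (668 - 135)] · 743 = 451223.9.
Change in consumer surplus = 451223.9 - 567868.9 = -116645.

-116645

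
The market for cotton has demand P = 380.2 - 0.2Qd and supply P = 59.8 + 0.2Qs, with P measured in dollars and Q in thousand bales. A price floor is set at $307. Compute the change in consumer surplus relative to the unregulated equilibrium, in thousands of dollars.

Rearranging demand gives Qd = 1901 - 5P; rearranging supply gives Qs = 5P - 299. Equilibrium: 1901 - 5P = 5P - 299, so 2200 = 10P and P* = 220, Q* = 801.
Because the floor (307) lies above the market-clearing price, it is binding.
At P = 307: Qd = 1901 - 5·307 = 366 and Qs = 5·307 - 299 = 1236.
Consumer surplus without the control is ½ · (380.2 - 220) · 801 = 64160.1.
With the floor, consumers buy 366 units at 307, so CS = ½ · (380.2 - 307) · 366 = 13395.6.
Change in consumer surplus = 13395.6 - 64160.1 = -50764.5.

-50764.5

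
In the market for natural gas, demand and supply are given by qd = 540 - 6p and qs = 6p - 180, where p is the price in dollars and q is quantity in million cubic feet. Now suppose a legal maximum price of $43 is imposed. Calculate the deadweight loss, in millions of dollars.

Equilibrium: 540 - 6p = 6p - 180, so 720 = 12p and p* = 60, q* = 180.
The ceiling of 43 is below the equilibrium price 60, so it binds.
At p = 43: qd = 540 - 6·43 = 282 and qs = 6·43 - 180 = 78.
Quantity traded falls to 78. At q = 78 the demand price is (540 - 78)/6 = 77 and the supply price is (180 + 78)/6 = 43.
Deadweight loss = ½ · (77 - 43) · (180 - 78) = ½ · 34 · 102 = 1734.

1734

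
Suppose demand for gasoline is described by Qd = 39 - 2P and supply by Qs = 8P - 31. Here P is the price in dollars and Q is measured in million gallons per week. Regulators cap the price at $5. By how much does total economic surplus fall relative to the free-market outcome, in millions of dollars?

Equilibrium: 39 - 2P = 8P - 31, so 70 = 10P and P* = 7, Q* = 25.
Since 5 < 7, the ceiling is binding.
At P = 5: Qd = 39 - 2·5 = 29 and Qs = 8·5 - 31 = 9.
Quantity traded falls to 9. At Q = 9 the demand price is (39 - 9)/2 = 15 and the supply price is (31 + 9)/8 = 5.
Deadweight loss = ½ · (15 - 5) · (25 - 9) = ½ · 10 · 16 = 80.

80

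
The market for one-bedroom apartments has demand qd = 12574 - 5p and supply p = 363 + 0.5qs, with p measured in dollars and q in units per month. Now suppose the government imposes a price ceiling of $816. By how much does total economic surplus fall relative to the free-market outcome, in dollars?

1645078.4

Rearranging supply gives qs = 2p - 726. In a free market, 12574 - 5p = 2p - 726 gives the equilibrium p* = 1900, q* = 3074.
The ceiling of 816 is below the equilibrium price 1900, so it binds.
At p = 816: qd = 12574 - 5·816 = 8494 and qs = 2·816 - 726 = 906.
Quantity traded falls to 906. At q = 906 the demand price is (12574 - 906)/5 = 2333.6 and the supply price is (726 + 906)/2 = 816.
Deadweight loss = ½ · (2333.6 - 816) · (3074 - 906) = ½ · 1517.6 · 2168 = 1645078.4.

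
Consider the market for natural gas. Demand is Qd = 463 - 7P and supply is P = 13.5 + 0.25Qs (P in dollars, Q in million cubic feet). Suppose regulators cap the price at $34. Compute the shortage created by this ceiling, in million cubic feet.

Rearranging supply gives Qs = 4P - 54. Without the control the market clears where 463 - 7P = 4P - 54, i.e. P* = 47 and Q* = 134.
The ceiling of 34 is below the equilibrium price 47, so it binds.
At P = 34: Qd = 463 - 7·34 = 225 and Qs = 4·34 - 54 = 82.
Shortage = Qd - Qs = 225 - 82 = 143.

143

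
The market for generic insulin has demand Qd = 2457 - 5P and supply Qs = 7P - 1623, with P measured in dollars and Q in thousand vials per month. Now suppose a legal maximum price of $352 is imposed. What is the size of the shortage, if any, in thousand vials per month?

0

In a free market, 2457 - 5P = 7P - 1623 gives the equilibrium P* = 340, Q* = 757.
The ceiling of 352 is above the equilibrium price 340, so it is not binding; the market clears at P* = 340, Q* = 757.
Since the control does not bind, there is no shortage.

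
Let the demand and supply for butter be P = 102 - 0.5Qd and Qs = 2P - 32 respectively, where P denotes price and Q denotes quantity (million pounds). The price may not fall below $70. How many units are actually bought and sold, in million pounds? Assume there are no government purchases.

64

Rearranging demand gives Qd = 204 - 2P. Setting quantity demanded equal to quantity supplied, 204 - 2P = 2P - 32, gives P* = 59 and Q* = 86.
The floor of 70 is above the equilibrium price 59, so it binds.
At P = 70: Qd = 204 - 2·70 = 64 and Qs = 2·70 - 32 = 108.
The quantity actually transacted is the short side, demand: 64.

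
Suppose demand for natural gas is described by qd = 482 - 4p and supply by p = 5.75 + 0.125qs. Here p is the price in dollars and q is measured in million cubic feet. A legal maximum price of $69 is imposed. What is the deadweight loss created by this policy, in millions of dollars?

Rearranging supply gives qs = 8p - 46. Without the control the market clears where 482 - 4p = 8p - 46, i.e. p* = 44 and q* = 306.
Since 69 is above p* = 44, the ceiling does not bind and the free-market outcome prevails.
Since the control does not bind, no trades are prevented and deadweight loss is zero.

0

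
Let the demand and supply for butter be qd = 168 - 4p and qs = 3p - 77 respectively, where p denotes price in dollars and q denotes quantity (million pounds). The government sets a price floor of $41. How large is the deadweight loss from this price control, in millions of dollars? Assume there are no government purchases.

168

Setting quantity demanded equal to quantity supplied, 168 - 4p = 3p - 77, gives p* = 35 and q* = 28.
Since 41 > 35, the floor is binding.
At p = 41: qd = 168 - 4·41 = 4 and qs = 3·41 - 77 = 46.
Quantity traded falls to 4. At q = 4 the demand price is (168 - 4)/4 = 41 and the supply price is (77 + 4)/3 = 27.
Deadweight loss = ½ · (41 - 27) · (28 - 4) = ½ · 14 · 24 = 168.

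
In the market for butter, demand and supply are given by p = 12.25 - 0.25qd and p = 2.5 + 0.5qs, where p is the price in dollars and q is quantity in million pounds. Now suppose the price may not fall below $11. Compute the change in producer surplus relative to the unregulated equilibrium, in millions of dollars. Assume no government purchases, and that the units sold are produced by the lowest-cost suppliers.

Rearranging demand gives qd = 49 - 4p; rearranging supply gives qs = 2p - 5. In a free market, 49 - 4p = 2p - 5 gives the equilibrium p* = 9, q* = 13.
Because the floor (11) lies above the market-clearing price, it is binding.
At p = 11: qd = 49 - 4·11 = 5 and qs = 2·11 - 5 = 17.
Producer surplus without the control is ½ · (9 - 2.5) · 13 = 42.25.
With the floor, 5 units are sold at 11. The supply price at q = 5 is 5, so PS = ½ · [(11 - 2.5) + (11 - 5)] · 5 = 36.25.
Change in producer surplus = 36.25 - 42.25 = -6.

-6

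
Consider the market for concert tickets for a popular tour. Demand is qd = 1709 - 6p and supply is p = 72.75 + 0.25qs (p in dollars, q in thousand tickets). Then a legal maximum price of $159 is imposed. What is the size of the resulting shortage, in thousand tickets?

Rearranging supply gives qs = 4p - 291. Without the control the market clears where 1709 - 6p = 4p - 291, i.e. p* = 200 and q* = 509.
Because the ceiling (159) lies below the market-clearing price, it is binding.
At p = 159: qd = 1709 - 6·159 = 755 and qs = 4·159 - 291 = 345.
Shortage = qd - qs = 755 - 345 = 410.

410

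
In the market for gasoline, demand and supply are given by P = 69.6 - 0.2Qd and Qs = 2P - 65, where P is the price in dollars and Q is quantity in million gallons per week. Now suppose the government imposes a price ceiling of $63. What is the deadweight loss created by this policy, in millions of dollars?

Rearranging demand gives Qd = 348 - 5P. Setting quantity demanded equal to quantity supplied, 348 - 5P = 2P - 65, gives P* = 59 and Q* = 53.
Since 63 is above P* = 59, the ceiling does not bind and the free-market outcome prevails.
Since the control does not bind, no trades are prevented and deadweight loss is zero.

0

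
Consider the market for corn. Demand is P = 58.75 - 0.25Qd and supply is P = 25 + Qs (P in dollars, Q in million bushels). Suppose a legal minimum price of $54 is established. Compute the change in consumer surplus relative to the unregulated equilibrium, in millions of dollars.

-46

Rearranging demand gives Qd = 235 - 4P; rearranging supply gives Qs = P - 25. Equilibrium: 235 - 4P = P - 25, so 260 = 5P and P* = 52, Q* = 27.
Since 54 > 52, the floor is binding.
At P = 54: Qd = 235 - 4·54 = 19 and Qs = 54 - 25 = 29.
Consumer surplus without the control is ½ · (58.75 - 52) · 27 = 91.125.
With the floor, consumers buy 19 units at 54, so CS = ½ · (58.75 - 54) · 19 = 45.125.
Change in consumer surplus = 45.125 - 91.125 = -46.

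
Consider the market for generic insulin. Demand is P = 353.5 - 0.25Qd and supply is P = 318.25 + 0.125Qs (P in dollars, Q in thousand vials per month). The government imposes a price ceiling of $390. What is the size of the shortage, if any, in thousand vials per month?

0

Rearranging demand gives Qd = 1414 - 4P; rearranging supply gives Qs = 8P - 2546. In a free market, 1414 - 4P = 8P - 2546 gives the equilibrium P* = 330, Q* = 94.
The ceiling of 390 is above the equilibrium price 330, so it is not binding; the market clears at P* = 330, Q* = 94.
Since the control does not bind, there is no shortage.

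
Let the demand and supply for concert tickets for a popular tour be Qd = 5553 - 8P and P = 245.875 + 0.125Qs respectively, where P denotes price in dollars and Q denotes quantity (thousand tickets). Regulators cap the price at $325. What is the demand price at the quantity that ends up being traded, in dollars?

615

Rearranging supply gives Qs = 8P - 1967. Setting quantity demanded equal to quantity supplied, 5553 - 8P = 8P - 1967, gives P* = 470 and Q* = 1793.
The ceiling of 325 is below the equilibrium price 470, so it binds.
At P = 325: Qd = 5553 - 8·325 = 2953 and Qs = 8·325 - 1967 = 633.
Only 633 units reach the market. On the demand curve, the marginal buyer's willingness to pay at Q = 633 is (5553 - 633)/8 = 615.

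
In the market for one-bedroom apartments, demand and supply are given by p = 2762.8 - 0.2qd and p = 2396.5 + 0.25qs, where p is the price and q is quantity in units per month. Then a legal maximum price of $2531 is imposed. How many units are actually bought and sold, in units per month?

538

Rearranging demand gives qd = 13814 - 5p; rearranging supply gives qs = 4p - 9586. Setting quantity demanded equal to quantity supplied, 13814 - 5p = 4p - 9586, gives p* = 2600 and q* = 814.
The ceiling of 2531 is below the equilibrium price 2600, so it binds.
At p = 2531: qd = 13814 - 5·2531 = 1159 and qs = 4·2531 - 9586 = 538.
The quantity actually transacted is the short side, supply: 538.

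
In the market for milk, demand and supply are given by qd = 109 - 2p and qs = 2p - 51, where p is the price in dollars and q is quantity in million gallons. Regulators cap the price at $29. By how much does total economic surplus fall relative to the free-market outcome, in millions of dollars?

242

Setting quantity demanded equal to quantity supplied, 109 - 2p = 2p - 51, gives p* = 40 and q* = 29.
Because the ceiling (29) lies below the market-clearing price, it is binding.
At p = 29: qd = 109 - 2·29 = 51 and qs = 2·29 - 51 = 7.
Quantity traded falls to 7. At q = 7 the demand price is (109 - 7)/2 = 51 and the supply price is (51 + 7)/2 = 29.
Deadweight loss = ½ · (51 - 29) · (29 - 7) = ½ · 22 · 22 = 242.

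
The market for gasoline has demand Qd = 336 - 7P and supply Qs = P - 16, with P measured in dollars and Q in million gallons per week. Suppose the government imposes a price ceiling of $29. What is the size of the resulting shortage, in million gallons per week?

120

Without the control the market clears where 336 - 7P = P - 16, i.e. P* = 44 and Q* = 28.
Because the ceiling (29) lies below the market-clearing price, it is binding.
At P = 29: Qd = 336 - 7·29 = 133 and Qs = 29 - 16 = 13.
Shortage = Qd - Qs = 133 - 13 = 120.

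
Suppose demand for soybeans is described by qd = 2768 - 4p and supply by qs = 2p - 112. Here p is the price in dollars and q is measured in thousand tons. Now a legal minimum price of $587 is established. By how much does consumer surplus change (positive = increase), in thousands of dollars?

In a free market, 2768 - 4p = 2p - 112 gives the equilibrium p* = 480, q* = 848.
The floor of 587 is above the equilibrium price 480, so it binds.
At p = 587: qd = 2768 - 4·587 = 420 and qs = 2·587 - 112 = 1062.
Consumer surplus without the control is ½ · (692 - 480) · 848 = 89888.
With the floor, consumers buy 420 units at 587, so CS = ½ · (692 - 587) · 420 = 22050.
Change in consumer surplus = 22050 - 89888 = -67838.

-67838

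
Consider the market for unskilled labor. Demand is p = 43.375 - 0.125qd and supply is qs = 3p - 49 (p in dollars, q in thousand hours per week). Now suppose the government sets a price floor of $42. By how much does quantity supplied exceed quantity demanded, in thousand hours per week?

Rearranging demand gives qd = 347 - 8p. In a free market, 347 - 8p = 3p - 49 gives the equilibrium p* = 36, q* = 59.
Because the floor (42) lies above the market-clearing price, it is binding.
At p = 42: qd = 347 - 8·42 = 11 and qs = 3·42 - 49 = 77.
Surplus = qs - qd = 77 - 11 = 66.

66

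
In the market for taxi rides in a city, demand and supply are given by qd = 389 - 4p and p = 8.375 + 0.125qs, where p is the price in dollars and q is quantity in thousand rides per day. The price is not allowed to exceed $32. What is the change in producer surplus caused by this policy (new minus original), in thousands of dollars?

-1278

Rearranging supply gives qs = 8p - 67. In a free market, 389 - 4p = 8p - 67 gives the equilibrium p* = 38, q* = 237.
Since 32 < 38, the ceiling is binding.
At p = 32: qd = 389 - 4·32 = 261 and qs = 8·32 - 67 = 189.
Producer surplus without the control is ½ · (38 - 8.375) · 237 = 3510.5625.
With the ceiling, producers sell 189 units at 32, so PS = ½ · (32 - 8.375) · 189 = 2232.5625.
Change in producer surplus = 2232.5625 - 3510.5625 = -1278.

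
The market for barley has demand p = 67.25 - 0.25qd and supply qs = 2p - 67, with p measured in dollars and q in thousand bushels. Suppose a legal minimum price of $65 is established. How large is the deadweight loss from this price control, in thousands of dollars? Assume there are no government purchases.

Rearranging demand gives qd = 269 - 4p. Setting quantity demanded equal to quantity supplied, 269 - 4p = 2p - 67, gives p* = 56 and q* = 45.
Because the floor (65) lies above the market-clearing price, it is binding.
At p = 65: qd = 269 - 4·65 = 9 and qs = 2·65 - 67 = 63.
Quantity traded falls to 9. At q = 9 the demand price is (269 - 9)/4 = 65 and the supply price is (67 + 9)/2 = 38.
Deadweight loss = ½ · (65 - 38) · (45 - 9) = ½ · 27 · 36 = 486.

486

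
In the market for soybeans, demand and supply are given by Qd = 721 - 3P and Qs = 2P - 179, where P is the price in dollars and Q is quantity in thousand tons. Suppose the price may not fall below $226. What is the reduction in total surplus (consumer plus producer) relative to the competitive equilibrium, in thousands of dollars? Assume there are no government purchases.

7935

Setting quantity demanded equal to quantity supplied, 721 - 3P = 2P - 179, gives P* = 180 and Q* = 181.
The floor of 226 is above the equilibrium price 180, so it binds.
At P = 226: Qd = 721 - 3·226 = 43 and Qs = 2·226 - 179 = 273.
Quantity traded falls to 43. At Q = 43 the demand price is (721 - 43)/3 = 226 and the supply price is (179 + 43)/2 = 111.
Deadweight loss = ½ · (226 - 111) · (181 - 43) = ½ · 115 · 138 = 7935.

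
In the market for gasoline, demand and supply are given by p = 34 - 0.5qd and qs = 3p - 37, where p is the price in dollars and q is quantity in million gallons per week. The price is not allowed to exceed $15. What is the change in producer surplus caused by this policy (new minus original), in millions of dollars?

Rearranging demand gives qd = 68 - 2p. In a free market, 68 - 2p = 3p - 37 gives the equilibrium p* = 21, q* = 26.
Because the ceiling (15) lies below the market-clearing price, it is binding.
At p = 15: qd = 68 - 2·15 = 38 and qs = 3·15 - 37 = 8.
Producer surplus without the control is ½ · (21 - 37/3) · 26 = 338/3.
With the ceiling, producers sell 8 units at 15, so PS = ½ · (15 - 37/3) · 8 = 32/3.
Change in producer surplus = 32/3 - 338/3 = -102.

-102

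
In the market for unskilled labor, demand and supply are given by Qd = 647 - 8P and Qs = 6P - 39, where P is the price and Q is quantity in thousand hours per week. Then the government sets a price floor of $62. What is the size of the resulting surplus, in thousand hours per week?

182

Setting quantity demanded equal to quantity supplied, 647 - 8P = 6P - 39, gives P* = 49 and Q* = 255.
Because the floor (62) lies above the market-clearing price, it is binding.
At P = 62: Qd = 647 - 8·62 = 151 and Qs = 6·62 - 39 = 333.
Surplus = Qs - Qd = 333 - 151 = 182.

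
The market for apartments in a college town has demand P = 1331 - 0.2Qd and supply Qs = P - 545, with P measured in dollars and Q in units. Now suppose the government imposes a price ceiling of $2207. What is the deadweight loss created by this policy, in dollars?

0

Rearranging demand gives Qd = 6655 - 5P. Without the control the market clears where 6655 - 5P = P - 545, i.e. P* = 1200 and Q* = 655.
Since 2207 is above P* = 1200, the ceiling does not bind and the free-market outcome prevails.
Since the control does not bind, no trades are prevented and deadweight loss is zero.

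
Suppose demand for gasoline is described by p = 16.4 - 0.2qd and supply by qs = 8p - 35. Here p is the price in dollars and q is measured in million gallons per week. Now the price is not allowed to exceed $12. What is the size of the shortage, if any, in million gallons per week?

0

Rearranging demand gives qd = 82 - 5p. Setting quantity demanded equal to quantity supplied, 82 - 5p = 8p - 35, gives p* = 9 and q* = 37.
The ceiling of 12 is above the equilibrium price 9, so it is not binding; the market clears at p* = 9, q* = 37.
Since the control does not bind, there is no shortage.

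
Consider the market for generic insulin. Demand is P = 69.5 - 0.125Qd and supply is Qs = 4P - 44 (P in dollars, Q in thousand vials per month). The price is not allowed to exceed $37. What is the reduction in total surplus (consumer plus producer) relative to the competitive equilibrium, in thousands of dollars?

507

Rearranging demand gives Qd = 556 - 8P. Setting quantity demanded equal to quantity supplied, 556 - 8P = 4P - 44, gives P* = 50 and Q* = 156.
Since 37 < 50, the ceiling is binding.
At P = 37: Qd = 556 - 8·37 = 260 and Qs = 4·37 - 44 = 104.
Quantity traded falls to 104. At Q = 104 the demand price is (556 - 104)/8 = 56.5 and the supply price is (44 + 104)/4 = 37.
Deadweight loss = ½ · (56.5 - 37) · (156 - 104) = ½ · 19.5 · 52 = 507.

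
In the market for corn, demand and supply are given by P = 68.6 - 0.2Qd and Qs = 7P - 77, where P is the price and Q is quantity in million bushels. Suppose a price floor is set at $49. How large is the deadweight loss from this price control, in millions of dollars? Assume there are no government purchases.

Rearranging demand gives Qd = 343 - 5P. Setting quantity demanded equal to quantity supplied, 343 - 5P = 7P - 77, gives P* = 35 and Q* = 168.
Since 49 > 35, the floor is binding.
At P = 49: Qd = 343 - 5·49 = 98 and Qs = 7·49 - 77 = 266.
Quantity traded falls to 98. At Q = 98 the demand price is (343 - 98)/5 = 49 and the supply price is (77 + 98)/7 = 25.
Deadweight loss = ½ · (49 - 25) · (168 - 98) = ½ · 24 · 70 = 840.

840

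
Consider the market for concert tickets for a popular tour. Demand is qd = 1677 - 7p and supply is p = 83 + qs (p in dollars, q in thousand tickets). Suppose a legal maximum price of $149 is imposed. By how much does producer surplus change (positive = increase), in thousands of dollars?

Rearranging supply gives qs = p - 83. Setting quantity demanded equal to quantity supplied, 1677 - 7p = p - 83, gives p* = 220 and q* = 137.
Since 149 < 220, the ceiling is binding.
At p = 149: qd = 1677 - 7·149 = 634 and qs = 149 - 83 = 66.
Producer surplus without the control is ½ · (220 - 83) · 137 = 9384.5.
With the ceiling, producers sell 66 units at 149, so PS = ½ · (149 - 83) · 66 = 2178.
Change in producer surplus = 2178 - 9384.5 = -7206.5.

-7206.5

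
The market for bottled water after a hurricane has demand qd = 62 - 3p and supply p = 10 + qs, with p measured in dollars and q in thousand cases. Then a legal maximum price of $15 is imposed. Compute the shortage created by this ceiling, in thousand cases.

12

Rearranging supply gives qs = p - 10. In a free market, 62 - 3p = p - 10 gives the equilibrium p* = 18, q* = 8.
Because the ceiling (15) lies below the market-clearing price, it is binding.
At p = 15: qd = 62 - 3·15 = 17 and qs = 15 - 10 = 5.
Shortage = qd - qs = 17 - 5 = 12.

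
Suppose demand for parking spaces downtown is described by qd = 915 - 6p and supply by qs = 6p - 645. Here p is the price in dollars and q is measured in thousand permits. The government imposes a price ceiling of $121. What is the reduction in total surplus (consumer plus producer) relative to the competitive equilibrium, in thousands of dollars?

486

In a free market, 915 - 6p = 6p - 645 gives the equilibrium p* = 130, q* = 135.
The ceiling of 121 is below the equilibrium price 130, so it binds.
At p = 121: qd = 915 - 6·121 = 189 and qs = 6·121 - 645 = 81.
Quantity traded falls to 81. At q = 81 the demand price is (915 - 81)/6 = 139 and the supply price is (645 + 81)/6 = 121.
Deadweight loss = ½ · (139 - 121) · (135 - 81) = ½ · 18 · 54 = 486.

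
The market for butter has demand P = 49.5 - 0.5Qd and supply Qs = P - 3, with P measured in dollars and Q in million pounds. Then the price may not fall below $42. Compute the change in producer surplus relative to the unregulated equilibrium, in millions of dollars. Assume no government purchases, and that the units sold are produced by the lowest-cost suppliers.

Rearranging demand gives Qd = 99 - 2P. In a free market, 99 - 2P = P - 3 gives the equilibrium P* = 34, Q* = 31.
Because the floor (42) lies above the market-clearing price, it is binding.
At P = 42: Qd = 99 - 2·42 = 15 and Qs = 42 - 3 = 39.
Producer surplus without the control is ½ · (34 - 3) · 31 = 480.5.
With the floor, 15 units are sold at 42. The supply price at Q = 15 is 18, so PS = ½ · [(42 - 3) + (42 - 18)] · 15 = 472.5.
Change in producer surplus = 472.5 - 480.5 = -8.

-8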